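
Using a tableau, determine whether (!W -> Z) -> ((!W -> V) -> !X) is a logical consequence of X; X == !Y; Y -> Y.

No

Initial set: {X; (X == !Y); (Y -> Y); !((!W -> Z) -> ((!W -> V) -> !X))}.
!((!W -> Z) -> ((!W -> V) -> !X)): α-rule — add (!W -> Z), !((!W -> V) -> !X).
!((!W -> V) -> !X): α-rule — add (!W -> V), !!X.
(X == !Y): β-rule — branch into X, !Y  //  !X, !!Y.
  branch 1 (add X, !Y):
    (Y -> Y): β-rule — branch into !Y  //  Y.
      branch 1.1 (add !Y):
        (!W -> Z): β-rule — branch into !!W  //  Z.
          branch 1.1.1 (add !!W):
            (!W -> V): β-rule — branch into !!W  //  V.
              branch 1.1.1.1 (add !!W):
                ○ open, literals {W=T, X=T, Y=F}.
              branch 1.1.1.2 (add V):
                ○ open, literals {V=T, W=T, X=T, Y=F}.
          branch 1.1.2 (add Z):
            (!W -> V): β-rule — branch into !!W  //  V.
              branch 1.1.2.1 (add !!W):
                ○ open, literals {W=T, X=T, Y=F, Z=T}.
              branch 1.1.2.2 (add V):
                ○ open, literals {V=T, X=T, Y=F, Z=T}.
      branch 1.2 (add Y):
        × closes — contains both Y and !Y.
  branch 2 (add !X, !!Y):
    × closes — contains both X and !X.
2 branches closed, 4 open.
An open branch gives a countermodel: W=T, X=T, Y=F (unmentioned atoms arbitrary); the premises hold there but the conclusion fails.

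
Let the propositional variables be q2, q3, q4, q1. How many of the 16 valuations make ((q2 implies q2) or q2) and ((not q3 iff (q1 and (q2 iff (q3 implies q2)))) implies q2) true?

Initial set: {(((q2 implies q2) or q2) and ((not q3 iff (q1 and (q2 iff (q3 implies q2)))) implies q2))}.
(((q2 implies q2) or q2) and ((not q3 iff (q1 and (q2 iff (q3 implies q2)))) implies q2)): α-rule — add ((q2 implies q2) or q2), ((not q3 iff (q1 and (q2 iff (q3 implies q2)))) implies q2).
((q2 implies q2) or q2): β-rule — branch into (q2 implies q2)  //  q2.
  branch 1 (add (q2 implies q2)):
    ((not q3 iff (q1 and (q2 iff (q3 implies q2)))) implies q2): β-rule — branch into not (not q3 iff (q1 and (q2 iff (q3 implies q2))))  //  q2.
      branch 1.1 (add not (not q3 iff (q1 and (q2 iff (q3 implies q2))))):
        (q2 implies q2): β-rule — branch into not q2  //  q2.
          branch 1.1.1 (add not q2):
            not (not q3 iff (q1 and (q2 iff (q3 implies q2)))): β-rule — branch into not q3, not (q1 and (q2 iff (q3 implies q2)))  //  not not q3, (q1 and (q2 iff (q3 implies q2))).
              branch 1.1.1.1 (add not q3, not (q1 and (q2 iff (q3 implies q2)))):
                not (q1 and (q2 iff (q3 implies q2))): β-rule — branch into not q1  //  not (q2 iff (q3 implies q2)).
                  branch 1.1.1.1.1 (add not q1):
                    ○ open, literals {q1=false, q2=false, q3=false}.
                  branch 1.1.1.1.2 (add not (q2 iff (q3 implies q2))):
                    not (q2 iff (q3 implies q2)): β-rule — branch into q2, not (q3 implies q2)  //  not q2, (q3 implies q2).
                      branch 1.1.1.1.2.1 (add q2, not (q3 implies q2)):
                        × closes — contains both q2 and not q2.
                      branch 1.1.1.1.2.2 (add not q2, (q3 implies q2)):
                        (q3 implies q2): β-rule — branch into not q3  //  q2.
                          branch 1.1.1.1.2.2.1 (add not q3):
                            ○ open, literals {q2=false, q3=false}.
                          branch 1.1.1.1.2.2.2 (add q2):
                            × closes — contains both q2 and not q2.
              branch 1.1.1.2 (add not not q3, (q1 and (q2 iff (q3 implies q2)))):
                (q1 and (q2 iff (q3 implies q2))): α-rule — add q1, (q2 iff (q3 implies q2)).
                (q2 iff (q3 implies q2)): β-rule — branch into q2, (q3 implies q2)  //  not q2, not (q3 implies q2).
                  branch 1.1.1.2.1 (add q2, (q3 implies q2)):
                    × closes — contains both q2 and not q2.
                  branch 1.1.1.2.2 (add not q2, not (q3 implies q2)):
                    not (q3 implies q2): α-rule — add q3, not q2.
                    ○ open, literals {q1=true, q2=false, q3=true}.
          branch 1.1.2 (add q2):
            not (not q3 iff (q1 and (q2 iff (q3 implies q2)))): β-rule — branch into not q3, not (q1 and (q2 iff (q3 implies q2)))  //  not not q3, (q1 and (q2 iff (q3 implies q2))).
              branch 1.1.2.1 (add not q3, not (q1 and (q2 iff (q3 implies q2)))):
                not (q1 and (q2 iff (q3 implies q2))): β-rule — branch into not q1  //  not (q2 iff (q3 implies q2)).
                  branch 1.1.2.1.1 (add not q1):
                    ○ open, literals {q1=false, q2=true, q3=false}.
                  branch 1.1.2.1.2 (add not (q2 iff (q3 implies q2))):
                    not (q2 iff (q3 implies q2)): β-rule — branch into q2, not (q3 implies q2)  //  not q2, (q3 implies q2).
                      branch 1.1.2.1.2.1 (add q2, not (q3 implies q2)):
                        not (q3 implies q2): α-rule — add q3, not q2.
                        × closes — contains both q3 and not q3.
                      branch 1.1.2.1.2.2 (add not q2, (q3 implies q2)):
                        × closes — contains both q2 and not q2.
              branch 1.1.2.2 (add not not q3, (q1 and (q2 iff (q3 implies q2)))):
                (q1 and (q2 iff (q3 implies q2))): α-rule — add q1, (q2 iff (q3 implies q2)).
                (q2 iff (q3 implies q2)): β-rule — branch into q2, (q3 implies q2)  //  not q2, not (q3 implies q2).
                  branch 1.1.2.2.1 (add q2, (q3 implies q2)):
                    (q3 implies q2): β-rule — branch into not q3  //  q2.
                      branch 1.1.2.2.1.1 (add not q3):
                        × closes — contains both q3 and not q3.
                      branch 1.1.2.2.1.2 (add q2):
                        ○ open, literals {q1=true, q2=true, q3=true}.
                  branch 1.1.2.2.2 (add not q2, not (q3 implies q2)):
                    × closes — contains both q2 and not q2.
      branch 1.2 (add q2):
        (q2 implies q2): β-rule — branch into not q2  //  q2.
          branch 1.2.1 (add not q2):
            × closes — contains both q2 and not q2.
          branch 1.2.2 (add q2):
            ○ open, literals {q2=true}.
  branch 2 (add q2):
    ((not q3 iff (q1 and (q2 iff (q3 implies q2)))) implies q2): β-rule — branch into not (not q3 iff (q1 and (q2 iff (q3 implies q2))))  //  q2.
      branch 2.1 (add not (not q3 iff (q1 and (q2 iff (q3 implies q2))))):
        not (not q3 iff (q1 and (q2 iff (q3 implies q2)))): β-rule — branch into not q3, not (q1 and (q2 iff (q3 implies q2)))  //  not not q3, (q1 and (q2 iff (q3 implies q2))).
          branch 2.1.1 (add not q3, not (q1 and (q2 iff (q3 implies q2)))):
            not (q1 and (q2 iff (q3 implies q2))): β-rule — branch into not q1  //  not (q2 iff (q3 implies q2)).
              branch 2.1.1.1 (add not q1):
                ○ open, literals {q1=false, q2=true, q3=false}.
              branch 2.1.1.2 (add not (q2 iff (q3 implies q2))):
                not (q2 iff (q3 implies q2)): β-rule — branch into q2, not (q3 implies q2)  //  not q2, (q3 implies q2).
                  branch 2.1.1.2.1 (add q2, not (q3 implies q2)):
                    not (q3 implies q2): α-rule — add q3, not q2.
                    × closes — contains both q3 and not q3.
                  branch 2.1.1.2.2 (add not q2, (q3 implies q2)):
                    × closes — contains both q2 and not q2.
          branch 2.1.2 (add not not q3, (q1 and (q2 iff (q3 implies q2)))):
            (q1 and (q2 iff (q3 implies q2))): α-rule — add q1, (q2 iff (q3 implies q2)).
            (q2 iff (q3 implies q2)): β-rule — branch into q2, (q3 implies q2)  //  not q2, not (q3 implies q2).
              branch 2.1.2.1 (add q2, (q3 implies q2)):
                (q3 implies q2): β-rule — branch into not q3  //  q2.
                  branch 2.1.2.1.1 (add not q3):
                    × closes — contains both q3 and not q3.
                  branch 2.1.2.1.2 (add q2):
                    ○ open, literals {q1=true, q2=true, q3=true}.
              branch 2.1.2.2 (add not q2, not (q3 implies q2)):
                × closes — contains both q2 and not q2.
      branch 2.2 (add q2):
        ○ open, literals {q2=true}.
12 branches closed, 9 open.
Each open branch fixes some atoms; the unmentioned ones are free. Counting distinct full assignments: branch {q1=false, q2=false, q3=false} (q4) contributes 2 new; branch {q2=false, q3=false} (q4, q1) contributes 2 new; branch {q1=true, q2=false, q3=true} (q4) contributes 2 new; branch {q1=false, q2=true, q3=false} (q4) contributes 2 new; branch {q1=true, q2=true, q3=true} (q4) contributes 2 new; branch {q2=true} (q3, q4, q1) contributes 4 new; branch {q1=false, q2=true, q3=false} (q4) contributes 0 new; branch {q1=true, q2=true, q3=true} (q4) contributes 0 new; branch {q2=true} (q3, q4, q1) contributes 0 new. Total: 14.

14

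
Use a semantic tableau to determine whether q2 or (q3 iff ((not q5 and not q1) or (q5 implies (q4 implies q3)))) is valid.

Not valid

Assume the negation and expand:
Initial set: {not (q2 or (q3 iff ((not q5 and not q1) or (q5 implies (q4 implies q3)))))}.
not (q2 or (q3 iff ((not q5 and not q1) or (q5 implies (q4 implies q3))))): α-rule — add not q2, not (q3 iff ((not q5 and not q1) or (q5 implies (q4 implies q3)))).
not (q3 iff ((not q5 and not q1) or (q5 implies (q4 implies q3)))): β-rule — branch into q3, not ((not q5 and not q1) or (q5 implies (q4 implies q3)))  //  not q3, ((not q5 and not q1) or (q5 implies (q4 implies q3))).
  branch 1 (add q3, not ((not q5 and not q1) or (q5 implies (q4 implies q3)))):
    not ((not q5 and not q1) or (q5 implies (q4 implies q3))): α-rule — add not (not q5 and not q1), not (q5 implies (q4 implies q3)).
    not (q5 implies (q4 implies q3)): α-rule — add q5, not (q4 implies q3).
    not (q4 implies q3): α-rule — add q4, not q3.
    × closes — contains both q3 and not q3.
  branch 2 (add not q3, ((not q5 and not q1) or (q5 implies (q4 implies q3)))):
    ((not q5 and not q1) or (q5 implies (q4 implies q3))): β-rule — branch into (not q5 and not q1)  //  (q5 implies (q4 implies q3)).
      branch 2.1 (add (not q5 and not q1)):
        (not q5 and not q1): α-rule — add not q5, not q1.
        ○ open, literals {q1=false, q2=false, q3=false, q5=false}.
      branch 2.2 (add (q5 implies (q4 implies q3))):
        (q5 implies (q4 implies q3)): β-rule — branch into not q5  //  (q4 implies q3).
          branch 2.2.1 (add not q5):
            ○ open, literals {q2=false, q3=false, q5=false}.
          branch 2.2.2 (add (q4 implies q3)):
            (q4 implies q3): β-rule — branch into not q4  //  q3.
              branch 2.2.2.1 (add not q4):
                ○ open, literals {q2=false, q3=false, q4=false}.
              branch 2.2.2.2 (add q3):
                × closes — contains both q3 and not q3.
2 branches closed, 3 open.
An open branch gives a countermodel: q1=false, q2=false, q3=false, q5=false (unmentioned atoms arbitrary); under it the original formula is false.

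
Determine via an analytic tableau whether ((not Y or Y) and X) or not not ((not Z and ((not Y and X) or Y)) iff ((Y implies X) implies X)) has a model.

Initial set: {(((not Y or Y) and X) or not not ((not Z and ((not Y and X) or Y)) iff ((Y implies X) implies X)))}.
(((not Y or Y) and X) or not not ((not Z and ((not Y and X) or Y)) iff ((Y implies X) implies X))): β-rule — branch into ((not Y or Y) and X)  //  not not ((not Z and ((not Y and X) or Y)) iff ((Y implies X) implies X)).
  branch 1 (add ((not Y or Y) and X)):
    ((not Y or Y) and X): α-rule — add (not Y or Y), X.
    (not Y or Y): β-rule — branch into not Y  //  Y.
      branch 1.1 (add not Y):
        ○ open, literals {X=T, Y=F}.
      branch 1.2 (add Y):
        ○ open, literals {X=T, Y=T}.
  branch 2 (add not not ((not Z and ((not Y and X) or Y)) iff ((Y implies X) implies X))):
    not not ((not Z and ((not Y and X) or Y)) iff ((Y implies X) implies X)): drop double negation, giving ((not Z and ((not Y and X) or Y)) iff ((Y implies X) implies X)).
    ((not Z and ((not Y and X) or Y)) iff ((Y implies X) implies X)): β-rule — branch into (not Z and ((not Y and X) or Y)), ((Y implies X) implies X)  //  not (not Z and ((not Y and X) or Y)), not ((Y implies X) implies X).
      branch 2.1 (add (not Z and ((not Y and X) or Y)), ((Y implies X) implies X)):
        (not Z and ((not Y and X) or Y)): α-rule — add not Z, ((not Y and X) or Y).
        ((Y implies X) implies X): β-rule — branch into not (Y implies X)  //  X.
          branch 2.1.1 (add not (Y implies X)):
            not (Y implies X): α-rule — add Y, not X.
            ((not Y and X) or Y): β-rule — branch into (not Y and X)  //  Y.
              branch 2.1.1.1 (add (not Y and X)):
                (not Y and X): α-rule — add not Y, X.
                × closes — contains both Y and not Y.
              branch 2.1.1.2 (add Y):
                ○ open, literals {X=F, Y=T, Z=F}.
          branch 2.1.2 (add X):
            ((not Y and X) or Y): β-rule — branch into (not Y and X)  //  Y.
              branch 2.1.2.1 (add (not Y and X)):
                (not Y and X): α-rule — add not Y, X.
                ○ open, literals {X=T, Y=F, Z=F}.
              branch 2.1.2.2 (add Y):
                ○ open, literals {X=T, Y=T, Z=F}.
      branch 2.2 (add not (not Z and ((not Y and X) or Y)), not ((Y implies X) implies X)):
        not ((Y implies X) implies X): α-rule — add (Y implies X), not X.
        not (not Z and ((not Y and X) or Y)): β-rule — branch into not not Z  //  not ((not Y and X) or Y).
          branch 2.2.1 (add not not Z):
            (Y implies X): β-rule — branch into not Y  //  X.
              branch 2.2.1.1 (add not Y):
                ○ open, literals {X=F, Y=F, Z=T}.
              branch 2.2.1.2 (add X):
                × closes — contains both X and not X.
          branch 2.2.2 (add not ((not Y and X) or Y)):
            not ((not Y and X) or Y): α-rule — add not (not Y and X), not Y.
            (Y implies X): β-rule — branch into not Y  //  X.
              branch 2.2.2.1 (add not Y):
                not (not Y and X): β-rule — branch into not not Y  //  not X.
                  branch 2.2.2.1.1 (add not not Y):
                    × closes — contains both Y and not Y.
                  branch 2.2.2.1.2 (add not X):
                    ○ open, literals {X=F, Y=F}.
              branch 2.2.2.2 (add X):
                × closes — contains both X and not X.
4 branches closed, 7 open.
An open branch gives a satisfying assignment: X=T, Y=F.

Satisfiable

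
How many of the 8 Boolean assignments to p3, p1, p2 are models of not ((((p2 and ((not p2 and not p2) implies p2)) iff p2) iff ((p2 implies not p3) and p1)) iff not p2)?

3

Initial set: {T not ((((p2 and ((not p2 and not p2) implies p2)) iff p2) iff ((p2 implies not p3) and p1)) iff not p2)}.
T not ((((p2 and ((not p2 and not p2) implies p2)) iff p2) iff ((p2 implies not p3) and p1)) iff not p2): β-rule — branch into T (((p2 and ((not p2 and not p2) implies p2)) iff p2) iff ((p2 implies not p3) and p1)), F not p2  //  F (((p2 and ((not p2 and not p2) implies p2)) iff p2) iff ((p2 implies not p3) and p1)), T not p2.
  branch 1 (add T (((p2 and ((not p2 and not p2) implies p2)) iff p2) iff ((p2 implies not p3) and p1)), F not p2):
    T (((p2 and ((not p2 and not p2) implies p2)) iff p2) iff ((p2 implies not p3) and p1)): β-rule — branch into T ((p2 and ((not p2 and not p2) implies p2)) iff p2), T ((p2 implies not p3) and p1)  //  F ((p2 and ((not p2 and not p2) implies p2)) iff p2), F ((p2 implies not p3) and p1).
      branch 1.1 (add T ((p2 and ((not p2 and not p2) implies p2)) iff p2), T ((p2 implies not p3) and p1)):
        T ((p2 implies not p3) and p1): α-rule — add T (p2 implies not p3), T p1.
        T ((p2 and ((not p2 and not p2) implies p2)) iff p2): β-rule — branch into T (p2 and ((not p2 and not p2) implies p2)), T p2  //  F (p2 and ((not p2 and not p2) implies p2)), F p2.
          branch 1.1.1 (add T (p2 and ((not p2 and not p2) implies p2)), T p2):
            T (p2 and ((not p2 and not p2) implies p2)): α-rule — add T p2, T ((not p2 and not p2) implies p2).
            T (p2 implies not p3): β-rule — branch into F p2  //  T not p3.
              branch 1.1.1.1 (add F p2):
                × closes — contains both p2 and not p2.
              branch 1.1.1.2 (add T not p3):
                T ((not p2 and not p2) implies p2): β-rule — branch into F (not p2 and not p2)  //  T p2.
                  branch 1.1.1.2.1 (add F (not p2 and not p2)):
                    F (not p2 and not p2): β-rule — branch into F not p2  //  F not p2.
                      branch 1.1.1.2.1.1 (add F not p2):
                        ○ open, literals {p1=true, p2=true, p3=false}.
                      branch 1.1.1.2.1.2 (add F not p2):
                        ○ open, literals {p1=true, p2=true, p3=false}.
                  branch 1.1.1.2.2 (add T p2):
                    ○ open, literals {p1=true, p2=true, p3=false}.
          branch 1.1.2 (add F (p2 and ((not p2 and not p2) implies p2)), F p2):
            × closes — contains both p2 and not p2.
      branch 1.2 (add F ((p2 and ((not p2 and not p2) implies p2)) iff p2), F ((p2 implies not p3) and p1)):
        F ((p2 and ((not p2 and not p2) implies p2)) iff p2): β-rule — branch into T (p2 and ((not p2 and not p2) implies p2)), F p2  //  F (p2 and ((not p2 and not p2) implies p2)), T p2.
          branch 1.2.1 (add T (p2 and ((not p2 and not p2) implies p2)), F p2):
            × closes — contains both p2 and not p2.
          branch 1.2.2 (add F (p2 and ((not p2 and not p2) implies p2)), T p2):
            F ((p2 implies not p3) and p1): β-rule — branch into F (p2 implies not p3)  //  F p1.
              branch 1.2.2.1 (add F (p2 implies not p3)):
                F (p2 implies not p3): α-rule — add T p2, F not p3.
                F (p2 and ((not p2 and not p2) implies p2)): β-rule — branch into F p2  //  F ((not p2 and not p2) implies p2).
                  branch 1.2.2.1.1 (add F p2):
                    × closes — contains both p2 and not p2.
                  branch 1.2.2.1.2 (add F ((not p2 and not p2) implies p2)):
                    F ((not p2 and not p2) implies p2): α-rule — add T (not p2 and not p2), F p2.
                    × closes — contains both p2 and not p2.
              branch 1.2.2.2 (add F p1):
                F (p2 and ((not p2 and not p2) implies p2)): β-rule — branch into F p2  //  F ((not p2 and not p2) implies p2).
                  branch 1.2.2.2.1 (add F p2):
                    × closes — contains both p2 and not p2.
                  branch 1.2.2.2.2 (add F ((not p2 and not p2) implies p2)):
                    F ((not p2 and not p2) implies p2): α-rule — add T (not p2 and not p2), F p2.
                    × closes — contains both p2 and not p2.
  branch 2 (add F (((p2 and ((not p2 and not p2) implies p2)) iff p2) iff ((p2 implies not p3) and p1)), T not p2):
    F (((p2 and ((not p2 and not p2) implies p2)) iff p2) iff ((p2 implies not p3) and p1)): β-rule — branch into T ((p2 and ((not p2 and not p2) implies p2)) iff p2), F ((p2 implies not p3) and p1)  //  F ((p2 and ((not p2 and not p2) implies p2)) iff p2), T ((p2 implies not p3) and p1).
      branch 2.1 (add T ((p2 and ((not p2 and not p2) implies p2)) iff p2), F ((p2 implies not p3) and p1)):
        T ((p2 and ((not p2 and not p2) implies p2)) iff p2): β-rule — branch into T (p2 and ((not p2 and not p2) implies p2)), T p2  //  F (p2 and ((not p2 and not p2) implies p2)), F p2.
          branch 2.1.1 (add T (p2 and ((not p2 and not p2) implies p2)), T p2):
            × closes — contains both p2 and not p2.
          branch 2.1.2 (add F (p2 and ((not p2 and not p2) implies p2)), F p2):
            F ((p2 implies not p3) and p1): β-rule — branch into F (p2 implies not p3)  //  F p1.
              branch 2.1.2.1 (add F (p2 implies not p3)):
                F (p2 implies not p3): α-rule — add T p2, F not p3.
                × closes — contains both p2 and not p2.
              branch 2.1.2.2 (add F p1):
                F (p2 and ((not p2 and not p2) implies p2)): β-rule — branch into F p2  //  F ((not p2 and not p2) implies p2).
                  branch 2.1.2.2.1 (add F p2):
                    ○ open, literals {p1=false, p2=false}.
                  branch 2.1.2.2.2 (add F ((not p2 and not p2) implies p2)):
                    F ((not p2 and not p2) implies p2): α-rule — add T (not p2 and not p2), F p2.
                    T (not p2 and not p2): α-rule — add T not p2, T not p2.
                    ○ open, literals {p1=false, p2=false}.
      branch 2.2 (add F ((p2 and ((not p2 and not p2) implies p2)) iff p2), T ((p2 implies not p3) and p1)):
        T ((p2 implies not p3) and p1): α-rule — add T (p2 implies not p3), T p1.
        F ((p2 and ((not p2 and not p2) implies p2)) iff p2): β-rule — branch into T (p2 and ((not p2 and not p2) implies p2)), F p2  //  F (p2 and ((not p2 and not p2) implies p2)), T p2.
          branch 2.2.1 (add T (p2 and ((not p2 and not p2) implies p2)), F p2):
            T (p2 and ((not p2 and not p2) implies p2)): α-rule — add T p2, T ((not p2 and not p2) implies p2).
            × closes — contains both p2 and not p2.
          branch 2.2.2 (add F (p2 and ((not p2 and not p2) implies p2)), T p2):
            × closes — contains both p2 and not p2.
11 branches closed, 5 open.
Each open branch fixes some atoms; the unmentioned ones are free. Counting distinct full assignments: branch {p1=true, p2=true, p3=false} (none free) contributes 1 new; branch {p1=true, p2=true, p3=false} (none free) contributes 0 new; branch {p1=true, p2=true, p3=false} (none free) contributes 0 new; branch {p1=false, p2=false} (p3) contributes 2 new; branch {p1=false, p2=false} (p3) contributes 0 new. Total: 3.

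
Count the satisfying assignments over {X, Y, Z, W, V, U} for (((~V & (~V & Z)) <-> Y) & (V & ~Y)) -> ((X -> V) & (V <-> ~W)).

56

Initial set: {((((~V & (~V & Z)) <-> Y) & (V & ~Y)) -> ((X -> V) & (V <-> ~W)))}.
((((~V & (~V & Z)) <-> Y) & (V & ~Y)) -> ((X -> V) & (V <-> ~W))): β-rule — branch into ~(((~V & (~V & Z)) <-> Y) & (V & ~Y))  //  ((X -> V) & (V <-> ~W)).
  branch 1 (add ~(((~V & (~V & Z)) <-> Y) & (V & ~Y))):
    ~(((~V & (~V & Z)) <-> Y) & (V & ~Y)): β-rule — branch into ~((~V & (~V & Z)) <-> Y)  //  ~(V & ~Y).
      branch 1.1 (add ~((~V & (~V & Z)) <-> Y)):
        ~((~V & (~V & Z)) <-> Y): β-rule — branch into (~V & (~V & Z)), ~Y  //  ~(~V & (~V & Z)), Y.
          branch 1.1.1 (add (~V & (~V & Z)), ~Y):
            (~V & (~V & Z)): α-rule — add ~V, (~V & Z).
            (~V & Z): α-rule — add ~V, Z.
            ○ open, literals {V=false, Y=false, Z=true}.
          branch 1.1.2 (add ~(~V & (~V & Z)), Y):
            ~(~V & (~V & Z)): β-rule — branch into ~~V  //  ~(~V & Z).
              branch 1.1.2.1 (add ~~V):
                ○ open, literals {V=true, Y=true}.
              branch 1.1.2.2 (add ~(~V & Z)):
                ~(~V & Z): β-rule — branch into ~~V  //  ~Z.
                  branch 1.1.2.2.1 (add ~~V):
                    ○ open, literals {V=true, Y=true}.
                  branch 1.1.2.2.2 (add ~Z):
                    ○ open, literals {Y=true, Z=false}.
      branch 1.2 (add ~(V & ~Y)):
        ~(V & ~Y): β-rule — branch into ~V  //  ~~Y.
          branch 1.2.1 (add ~V):
            ○ open, literals {V=false}.
          branch 1.2.2 (add ~~Y):
            ○ open, literals {Y=true}.
  branch 2 (add ((X -> V) & (V <-> ~W))):
    ((X -> V) & (V <-> ~W)): α-rule — add (X -> V), (V <-> ~W).
    (X -> V): β-rule — branch into ~X  //  V.
      branch 2.1 (add ~X):
        (V <-> ~W): β-rule — branch into V, ~W  //  ~V, ~~W.
          branch 2.1.1 (add V, ~W):
            ○ open, literals {V=true, W=false, X=false}.
          branch 2.1.2 (add ~V, ~~W):
            ○ open, literals {V=false, W=true, X=false}.
      branch 2.2 (add V):
        (V <-> ~W): β-rule — branch into V, ~W  //  ~V, ~~W.
          branch 2.2.1 (add V, ~W):
            ○ open, literals {V=true, W=false}.
          branch 2.2.2 (add ~V, ~~W):
            × closes — contains both V and ~V.
1 branch closed, 9 open.
Each open branch fixes some atoms; the unmentioned ones are free. Counting distinct full assignments: branch {V=false, Y=false, Z=true} (X, W, U) contributes 8 new; branch {V=true, Y=true} (X, Z, W, U) contributes 16 new; branch {V=true, Y=true} (X, Z, W, U) contributes 0 new; branch {Y=true, Z=false} (X, W, V, U) contributes 8 new; branch {V=false} (X, Y, Z, W, U) contributes 16 new; branch {Y=true} (X, Z, W, V, U) contributes 0 new; branch {V=true, W=false, X=false} (Y, Z, U) contributes 4 new; branch {V=false, W=true, X=false} (Y, Z, U) contributes 0 new; branch {V=true, W=false} (X, Y, Z, U) contributes 4 new. Total: 56.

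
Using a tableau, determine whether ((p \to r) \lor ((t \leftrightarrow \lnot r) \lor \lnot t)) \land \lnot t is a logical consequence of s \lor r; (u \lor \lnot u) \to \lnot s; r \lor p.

No

Initial set: {T (s \lor r); T ((u \lor \lnot u) \to \lnot s); T (r \lor p); F (((p \to r) \lor ((t \leftrightarrow \lnot r) \lor \lnot t)) \land \lnot t)}.
T (s \lor r): β-rule — branch into T s  //  T r.
  branch 1 (add T s):
    T ((u \lor \lnot u) \to \lnot s): β-rule — branch into F (u \lor \lnot u)  //  T \lnot s.
      branch 1.1 (add F (u \lor \lnot u)):
        F (u \lor \lnot u): α-rule — add F u, F \lnot u.
        × closes — contains both u and \lnot u.
      branch 1.2 (add T \lnot s):
        × closes — contains both s and \lnot s.
  branch 2 (add T r):
    T ((u \lor \lnot u) \to \lnot s): β-rule — branch into F (u \lor \lnot u)  //  T \lnot s.
      branch 2.1 (add F (u \lor \lnot u)):
        F (u \lor \lnot u): α-rule — add F u, F \lnot u.
        × closes — contains both u and \lnot u.
      branch 2.2 (add T \lnot s):
        T (r \lor p): β-rule — branch into T r  //  T p.
          branch 2.2.1 (add T r):
            F (((p \to r) \lor ((t \leftrightarrow \lnot r) \lor \lnot t)) \land \lnot t): β-rule — branch into F ((p \to r) \lor ((t \leftrightarrow \lnot r) \lor \lnot t))  //  F \lnot t.
              branch 2.2.1.1 (add F ((p \to r) \lor ((t \leftrightarrow \lnot r) \lor \lnot t))):
                F ((p \to r) \lor ((t \leftrightarrow \lnot r) \lor \lnot t)): α-rule — add F (p \to r), F ((t \leftrightarrow \lnot r) \lor \lnot t).
                F (p \to r): α-rule — add T p, F r.
                × closes — contains both r and \lnot r.
              branch 2.2.1.2 (add F \lnot t):
                ○ open, literals {r=1, s=0, t=1}.
          branch 2.2.2 (add T p):
            F (((p \to r) \lor ((t \leftrightarrow \lnot r) \lor \lnot t)) \land \lnot t): β-rule — branch into F ((p \to r) \lor ((t \leftrightarrow \lnot r) \lor \lnot t))  //  F \lnot t.
              branch 2.2.2.1 (add F ((p \to r) \lor ((t \leftrightarrow \lnot r) \lor \lnot t))):
                F ((p \to r) \lor ((t \leftrightarrow \lnot r) \lor \lnot t)): α-rule — add F (p \to r), F ((t \leftrightarrow \lnot r) \lor \lnot t).
                F (p \to r): α-rule — add T p, F r.
                × closes — contains both r and \lnot r.
              branch 2.2.2.2 (add F \lnot t):
                ○ open, literals {p=1, r=1, s=0, t=1}.
5 branches closed, 2 open.
An open branch gives a countermodel: r=1, s=0, t=1 (unmentioned atoms arbitrary); the premises hold there but the conclusion fails.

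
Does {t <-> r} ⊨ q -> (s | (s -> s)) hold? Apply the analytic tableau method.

Initial set: {(t <-> r); ~(q -> (s | (s -> s)))}.
~(q -> (s | (s -> s))): α-rule — add q, ~(s | (s -> s)).
~(s | (s -> s)): α-rule — add ~s, ~(s -> s).
~(s -> s): α-rule — add s, ~s.
× closes — contains both s and ~s.
All 1 branch closes.
Every branch closed, so the premises entail the conclusion.

Yes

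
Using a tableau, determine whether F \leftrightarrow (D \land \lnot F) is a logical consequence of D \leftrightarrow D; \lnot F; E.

No

Initial set: {(D \leftrightarrow D); \lnot F; E; \lnot (F \leftrightarrow (D \land \lnot F))}.
(D \leftrightarrow D): β-rule — branch into D, D  //  \lnot D, \lnot D.
  branch 1 (add D, D):
    \lnot (F \leftrightarrow (D \land \lnot F)): β-rule — branch into F, \lnot (D \land \lnot F)  //  \lnot F, (D \land \lnot F).
      branch 1.1 (add F, \lnot (D \land \lnot F)):
        × closes — contains both F and \lnot F.
      branch 1.2 (add \lnot F, (D \land \lnot F)):
        (D \land \lnot F): α-rule — add D, \lnot F.
        ○ open, literals {D=T, E=T, F=F}.
  branch 2 (add \lnot D, \lnot D):
    \lnot (F \leftrightarrow (D \land \lnot F)): β-rule — branch into F, \lnot (D \land \lnot F)  //  \lnot F, (D \land \lnot F).
      branch 2.1 (add F, \lnot (D \land \lnot F)):
        × closes — contains both F and \lnot F.
      branch 2.2 (add \lnot F, (D \land \lnot F)):
        (D \land \lnot F): α-rule — add D, \lnot F.
        × closes — contains both D and \lnot D.
3 branches closed, 1 open.
An open branch gives a countermodel: D=T, E=T, F=F (unmentioned atoms arbitrary); the premises hold there but the conclusion fails.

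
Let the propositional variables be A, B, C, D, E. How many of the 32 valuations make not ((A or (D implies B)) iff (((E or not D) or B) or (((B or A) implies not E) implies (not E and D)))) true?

4

Initial set: {T not ((A or (D implies B)) iff (((E or not D) or B) or (((B or A) implies not E) implies (not E and D))))}.
T not ((A or (D implies B)) iff (((E or not D) or B) or (((B or A) implies not E) implies (not E and D)))): β-rule — branch into T (A or (D implies B)), F (((E or not D) or B) or (((B or A) implies not E) implies (not E and D)))  //  F (A or (D implies B)), T (((E or not D) or B) or (((B or A) implies not E) implies (not E and D))).
  branch 1 (add T (A or (D implies B)), F (((E or not D) or B) or (((B or A) implies not E) implies (not E and D)))):
    F (((E or not D) or B) or (((B or A) implies not E) implies (not E and D))): α-rule — add F ((E or not D) or B), F (((B or A) implies not E) implies (not E and D)).
    F ((E or not D) or B): α-rule — add F (E or not D), F B.
    F (((B or A) implies not E) implies (not E and D)): α-rule — add T ((B or A) implies not E), F (not E and D).
    F (E or not D): α-rule — add F E, F not D.
    T (A or (D implies B)): β-rule — branch into T A  //  T (D implies B).
      branch 1.1 (add T A):
        T ((B or A) implies not E): β-rule — branch into F (B or A)  //  T not E.
          branch 1.1.1 (add F (B or A)):
            F (B or A): α-rule — add F B, F A.
            × closes — contains both A and not A.
          branch 1.1.2 (add T not E):
            F (not E and D): β-rule — branch into F not E  //  F D.
              branch 1.1.2.1 (add F not E):
                × closes — contains both E and not E.
              branch 1.1.2.2 (add F D):
                × closes — contains both D and not D.
      branch 1.2 (add T (D implies B)):
        T ((B or A) implies not E): β-rule — branch into F (B or A)  //  T not E.
          branch 1.2.1 (add F (B or A)):
            F (B or A): α-rule — add F B, F A.
            F (not E and D): β-rule — branch into F not E  //  F D.
              branch 1.2.1.1 (add F not E):
                × closes — contains both E and not E.
              branch 1.2.1.2 (add F D):
                × closes — contains both D and not D.
          branch 1.2.2 (add T not E):
            F (not E and D): β-rule — branch into F not E  //  F D.
              branch 1.2.2.1 (add F not E):
                × closes — contains both E and not E.
              branch 1.2.2.2 (add F D):
                × closes — contains both D and not D.
  branch 2 (add F (A or (D implies B)), T (((E or not D) or B) or (((B or A) implies not E) implies (not E and D)))):
    F (A or (D implies B)): α-rule — add F A, F (D implies B).
    F (D implies B): α-rule — add T D, F B.
    T (((E or not D) or B) or (((B or A) implies not E) implies (not E and D))): β-rule — branch into T ((E or not D) or B)  //  T (((B or A) implies not E) implies (not E and D)).
      branch 2.1 (add T ((E or not D) or B)):
        T ((E or not D) or B): β-rule — branch into T (E or not D)  //  T B.
          branch 2.1.1 (add T (E or not D)):
            T (E or not D): β-rule — branch into T E  //  T not D.
              branch 2.1.1.1 (add T E):
                ○ open, literals {A=F, B=F, D=T, E=T}.
              branch 2.1.1.2 (add T not D):
                × closes — contains both D and not D.
          branch 2.1.2 (add T B):
            × closes — contains both B and not B.
      branch 2.2 (add T (((B or A) implies not E) implies (not E and D))):
        T (((B or A) implies not E) implies (not E and D)): β-rule — branch into F ((B or A) implies not E)  //  T (not E and D).
          branch 2.2.1 (add F ((B or A) implies not E)):
            F ((B or A) implies not E): α-rule — add T (B or A), F not E.
            T (B or A): β-rule — branch into T B  //  T A.
              branch 2.2.1.1 (add T B):
                × closes — contains both B and not B.
              branch 2.2.1.2 (add T A):
                × closes — contains both A and not A.
          branch 2.2.2 (add T (not E and D)):
            T (not E and D): α-rule — add T not E, T D.
            ○ open, literals {A=F, B=F, D=T, E=F}.
11 branches closed, 2 open.
Each open branch fixes some atoms; the unmentioned ones are free. Counting distinct full assignments: branch {A=F, B=F, D=T, E=T} (C) contributes 2 new; branch {A=F, B=F, D=T, E=F} (C) contributes 2 new. Total: 4.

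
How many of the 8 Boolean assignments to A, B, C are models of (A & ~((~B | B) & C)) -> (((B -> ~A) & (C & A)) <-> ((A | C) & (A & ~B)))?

7

Initial set: {T ((A & ~((~B | B) & C)) -> (((B -> ~A) & (C & A)) <-> ((A | C) & (A & ~B))))}.
T ((A & ~((~B | B) & C)) -> (((B -> ~A) & (C & A)) <-> ((A | C) & (A & ~B)))): β-rule — branch into F (A & ~((~B | B) & C))  //  T (((B -> ~A) & (C & A)) <-> ((A | C) & (A & ~B))).
  branch 1 (add F (A & ~((~B | B) & C))):
    F (A & ~((~B | B) & C)): β-rule — branch into F A  //  F ~((~B | B) & C).
      branch 1.1 (add F A):
        ○ open, literals {A=false}.
      branch 1.2 (add F ~((~B | B) & C)):
        F ~((~B | B) & C): α-rule — add T (~B | B), T C.
        T (~B | B): β-rule — branch into T ~B  //  T B.
          branch 1.2.1 (add T ~B):
            ○ open, literals {B=false, C=true}.
          branch 1.2.2 (add T B):
            ○ open, literals {B=true, C=true}.
  branch 2 (add T (((B -> ~A) & (C & A)) <-> ((A | C) & (A & ~B)))):
    T (((B -> ~A) & (C & A)) <-> ((A | C) & (A & ~B))): β-rule — branch into T ((B -> ~A) & (C & A)), T ((A | C) & (A & ~B))  //  F ((B -> ~A) & (C & A)), F ((A | C) & (A & ~B)).
      branch 2.1 (add T ((B -> ~A) & (C & A)), T ((A | C) & (A & ~B))):
        T ((B -> ~A) & (C & A)): α-rule — add T (B -> ~A), T (C & A).
        T ((A | C) & (A & ~B)): α-rule — add T (A | C), T (A & ~B).
        T (C & A): α-rule — add T C, T A.
        T (A & ~B): α-rule — add T A, T ~B.
        T (B -> ~A): β-rule — branch into F B  //  T ~A.
          branch 2.1.1 (add F B):
            T (A | C): β-rule — branch into T A  //  T C.
              branch 2.1.1.1 (add T A):
                ○ open, literals {A=true, B=false, C=true}.
              branch 2.1.1.2 (add T C):
                ○ open, literals {A=true, B=false, C=true}.
          branch 2.1.2 (add T ~A):
            × closes — contains both A and ~A.
      branch 2.2 (add F ((B -> ~A) & (C & A)), F ((A | C) & (A & ~B))):
        F ((B -> ~A) & (C & A)): β-rule — branch into F (B -> ~A)  //  F (C & A).
          branch 2.2.1 (add F (B -> ~A)):
            F (B -> ~A): α-rule — add T B, F ~A.
            F ((A | C) & (A & ~B)): β-rule — branch into F (A | C)  //  F (A & ~B).
              branch 2.2.1.1 (add F (A | C)):
                F (A | C): α-rule — add F A, F C.
                × closes — contains both A and ~A.
              branch 2.2.1.2 (add F (A & ~B)):
                F (A & ~B): β-rule — branch into F A  //  F ~B.
                  branch 2.2.1.2.1 (add F A):
                    × closes — contains both A and ~A.
                  branch 2.2.1.2.2 (add F ~B):
                    ○ open, literals {A=true, B=true}.
          branch 2.2.2 (add F (C & A)):
            F ((A | C) & (A & ~B)): β-rule — branch into F (A | C)  //  F (A & ~B).
              branch 2.2.2.1 (add F (A | C)):
                F (A | C): α-rule — add F A, F C.
                F (C & A): β-rule — branch into F C  //  F A.
                  branch 2.2.2.1.1 (add F C):
                    ○ open, literals {A=false, C=false}.
                  branch 2.2.2.1.2 (add F A):
                    ○ open, literals {A=false, C=false}.
              branch 2.2.2.2 (add F (A & ~B)):
                F (C & A): β-rule — branch into F C  //  F A.
                  branch 2.2.2.2.1 (add F C):
                    F (A & ~B): β-rule — branch into F A  //  F ~B.
                      branch 2.2.2.2.1.1 (add F A):
                        ○ open, literals {A=false, C=false}.
                      branch 2.2.2.2.1.2 (add F ~B):
                        ○ open, literals {B=true, C=false}.
                  branch 2.2.2.2.2 (add F A):
                    F (A & ~B): β-rule — branch into F A  //  F ~B.
                      branch 2.2.2.2.2.1 (add F A):
                        ○ open, literals {A=false}.
                      branch 2.2.2.2.2.2 (add F ~B):
                        ○ open, literals {A=false, B=true}.
3 branches closed, 12 open.
Each open branch fixes some atoms; the unmentioned ones are free. Counting distinct full assignments: branch {A=false} (B, C) contributes 4 new; branch {B=false, C=true} (A) contributes 1 new; branch {B=true, C=true} (A) contributes 1 new; branch {A=true, B=false, C=true} (none free) contributes 0 new; branch {A=true, B=false, C=true} (none free) contributes 0 new; branch {A=true, B=true} (C) contributes 1 new; branch {A=false, C=false} (B) contributes 0 new; branch {A=false, C=false} (B) contributes 0 new; branch {A=false, C=false} (B) contributes 0 new; branch {B=true, C=false} (A) contributes 0 new; branch {A=false} (B, C) contributes 0 new; branch {A=false, B=true} (C) contributes 0 new. Total: 7.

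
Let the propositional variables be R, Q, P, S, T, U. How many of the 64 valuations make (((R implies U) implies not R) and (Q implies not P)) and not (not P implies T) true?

12

Initial set: {((((R implies U) implies not R) and (Q implies not P)) and not (not P implies T))}.
((((R implies U) implies not R) and (Q implies not P)) and not (not P implies T)): α-rule — add (((R implies U) implies not R) and (Q implies not P)), not (not P implies T).
(((R implies U) implies not R) and (Q implies not P)): α-rule — add ((R implies U) implies not R), (Q implies not P).
not (not P implies T): α-rule — add not P, not T.
((R implies U) implies not R): β-rule — branch into not (R implies U)  //  not R.
  branch 1 (add not (R implies U)):
    not (R implies U): α-rule — add R, not U.
    (Q implies not P): β-rule — branch into not Q  //  not P.
      branch 1.1 (add not Q):
        ○ open, literals {P=0, Q=0, R=1, T=0, U=0}.
      branch 1.2 (add not P):
        ○ open, literals {P=0, R=1, T=0, U=0}.
  branch 2 (add not R):
    (Q implies not P): β-rule — branch into not Q  //  not P.
      branch 2.1 (add not Q):
        ○ open, literals {P=0, Q=0, R=0, T=0}.
      branch 2.2 (add not P):
        ○ open, literals {P=0, R=0, T=0}.
0 branches closed, 4 open.
Each open branch fixes some atoms; the unmentioned ones are free. Counting distinct full assignments: branch {P=0, Q=0, R=1, T=0, U=0} (S) contributes 2 new; branch {P=0, R=1, T=0, U=0} (Q, S) contributes 2 new; branch {P=0, Q=0, R=0, T=0} (S, U) contributes 4 new; branch {P=0, R=0, T=0} (Q, S, U) contributes 4 new. Total: 12.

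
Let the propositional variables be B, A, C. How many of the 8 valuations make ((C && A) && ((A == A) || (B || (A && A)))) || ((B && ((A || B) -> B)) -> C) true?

Initial set: {(((C && A) && ((A == A) || (B || (A && A)))) || ((B && ((A || B) -> B)) -> C))}.
(((C && A) && ((A == A) || (B || (A && A)))) || ((B && ((A || B) -> B)) -> C)): β-rule — branch into ((C && A) && ((A == A) || (B || (A && A))))  //  ((B && ((A || B) -> B)) -> C).
  branch 1 (add ((C && A) && ((A == A) || (B || (A && A))))):
    ((C && A) && ((A == A) || (B || (A && A)))): α-rule — add (C && A), ((A == A) || (B || (A && A))).
    (C && A): α-rule — add C, A.
    ((A == A) || (B || (A && A))): β-rule — branch into (A == A)  //  (B || (A && A)).
      branch 1.1 (add (A == A)):
        (A == A): β-rule — branch into A, A  //  !A, !A.
          branch 1.1.1 (add A, A):
            ○ open, literals {A=T, C=T}.
          branch 1.1.2 (add !A, !A):
            × closes — contains both A and !A.
      branch 1.2 (add (B || (A && A))):
        (B || (A && A)): β-rule — branch into B  //  (A && A).
          branch 1.2.1 (add B):
            ○ open, literals {A=T, B=T, C=T}.
          branch 1.2.2 (add (A && A)):
            (A && A): α-rule — add A, A.
            ○ open, literals {A=T, C=T}.
  branch 2 (add ((B && ((A || B) -> B)) -> C)):
    ((B && ((A || B) -> B)) -> C): β-rule — branch into !(B && ((A || B) -> B))  //  C.
      branch 2.1 (add !(B && ((A || B) -> B))):
        !(B && ((A || B) -> B)): β-rule — branch into !B  //  !((A || B) -> B).
          branch 2.1.1 (add !B):
            ○ open, literals {B=F}.
          branch 2.1.2 (add !((A || B) -> B)):
            !((A || B) -> B): α-rule — add (A || B), !B.
            (A || B): β-rule — branch into A  //  B.
              branch 2.1.2.1 (add A):
                ○ open, literals {A=T, B=F}.
              branch 2.1.2.2 (add B):
                × closes — contains both B and !B.
      branch 2.2 (add C):
        ○ open, literals {C=T}.
2 branches closed, 6 open.
Each open branch fixes some atoms; the unmentioned ones are free. Counting distinct full assignments: branch {A=T, C=T} (B) contributes 2 new; branch {A=T, B=T, C=T} (none free) contributes 0 new; branch {A=T, C=T} (B) contributes 0 new; branch {B=F} (A, C) contributes 3 new; branch {A=T, B=F} (C) contributes 0 new; branch {C=T} (B, A) contributes 1 new. Total: 6.

6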